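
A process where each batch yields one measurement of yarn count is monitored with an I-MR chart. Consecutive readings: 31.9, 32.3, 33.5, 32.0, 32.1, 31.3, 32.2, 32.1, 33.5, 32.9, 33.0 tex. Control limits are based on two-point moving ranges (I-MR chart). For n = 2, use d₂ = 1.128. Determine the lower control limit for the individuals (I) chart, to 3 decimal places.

30.548

X̄ = (31.9 + 32.3 + 33.5 + 32.0 + 32.1 + 31.3 + 32.2 + 32.1 + 33.5 + 32.9 + 33.0) / 11 = 32.4364
Moving ranges: 0.4, 1.2, 1.5, 0.1, 0.8, 0.9, 0.1, 1.4, 0.6, 0.1; M̄R̄ = 7.1000 / 10 = 0.7100
LCL = X̄ − 3·M̄R̄/d₂ = 32.4364 − 3 × 0.7100 / 1.128 = 30.5481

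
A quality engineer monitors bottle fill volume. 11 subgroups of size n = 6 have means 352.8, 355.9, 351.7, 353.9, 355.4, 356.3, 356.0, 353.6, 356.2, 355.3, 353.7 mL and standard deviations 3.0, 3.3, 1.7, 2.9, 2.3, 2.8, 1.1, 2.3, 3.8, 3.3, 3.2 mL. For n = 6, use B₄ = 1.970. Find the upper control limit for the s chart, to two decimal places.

5.32

s̄ = (3.0 + 3.3 + 1.7 + 2.9 + 2.3 + 2.8 + 1.1 + 2.3 + 3.8 + 3.3 + 3.2) / 11 = 2.7000
UCL_s = B₄·s̄ = 1.970 × 2.7000 = 5.3190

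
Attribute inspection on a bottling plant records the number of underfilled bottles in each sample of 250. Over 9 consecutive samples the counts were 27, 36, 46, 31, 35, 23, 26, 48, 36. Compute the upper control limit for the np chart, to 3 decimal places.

50.527

p̄ = Σdᵢ / (k·n) = 308 / (9 × 250) = 0.13689
UCL = np̄ + 3·√(np̄(1−p̄)) = 34.2222 + 3 × √(34.2222×0.86311) = 34.2222 + 3 × 5.4348 = 50.5268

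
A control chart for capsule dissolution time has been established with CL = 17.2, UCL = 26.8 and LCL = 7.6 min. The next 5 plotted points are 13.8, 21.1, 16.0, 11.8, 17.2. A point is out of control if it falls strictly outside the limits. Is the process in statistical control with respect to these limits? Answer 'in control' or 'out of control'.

in control

All 5 points lie within [7.6, 26.8].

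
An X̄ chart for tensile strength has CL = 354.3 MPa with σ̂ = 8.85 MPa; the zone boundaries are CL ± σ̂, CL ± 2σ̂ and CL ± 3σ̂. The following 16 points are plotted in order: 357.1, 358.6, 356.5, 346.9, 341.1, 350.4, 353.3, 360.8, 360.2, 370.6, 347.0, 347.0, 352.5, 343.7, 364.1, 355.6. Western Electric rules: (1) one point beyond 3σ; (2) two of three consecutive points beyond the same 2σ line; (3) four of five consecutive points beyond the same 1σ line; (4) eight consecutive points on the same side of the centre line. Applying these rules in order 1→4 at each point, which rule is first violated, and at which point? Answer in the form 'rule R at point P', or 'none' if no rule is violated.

none

Zone of each point (C = within 1σ̂, B = 1σ̂–2σ̂, A = 2σ̂–3σ̂, * = beyond 3σ̂; sign = side of CL): 1:+C, 2:+C, 3:+C, 4:-C, 5:-B, 6:-C, 7:-C, 8:+C, 9:+C, 10:+B, 11:-C, 12:-C, 13:-C, 14:-B, 15:+B, 16:+C
No rule fires across all 16 points.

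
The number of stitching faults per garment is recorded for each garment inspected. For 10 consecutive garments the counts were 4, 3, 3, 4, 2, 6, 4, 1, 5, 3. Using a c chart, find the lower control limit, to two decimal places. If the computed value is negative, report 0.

0.00

c̄ = (4 + 3 + 3 + 4 + 2 + 6 + 4 + 1 + 5 + 3) / 10 = 35 / 10 = 3.5000
LCL = c̄ − 3√c̄ = 3.5000 − 3 × 1.8708 = -2.1125 → 0 (cannot be negative)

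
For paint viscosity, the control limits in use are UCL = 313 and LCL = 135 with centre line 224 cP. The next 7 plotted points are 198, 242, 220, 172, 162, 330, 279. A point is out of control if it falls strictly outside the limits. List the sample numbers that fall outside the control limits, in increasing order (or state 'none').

Compare each point to [135, 313]: sample 6 = 330 > UCL.

6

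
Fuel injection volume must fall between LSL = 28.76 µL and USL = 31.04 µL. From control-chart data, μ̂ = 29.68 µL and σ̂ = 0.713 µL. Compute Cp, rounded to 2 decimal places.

0.53

Cp = (USL − LSL) / (6σ̂) = (31.04 − 28.76) / (6 × 0.713) = 2.2800 / 4.2780 = 0.5330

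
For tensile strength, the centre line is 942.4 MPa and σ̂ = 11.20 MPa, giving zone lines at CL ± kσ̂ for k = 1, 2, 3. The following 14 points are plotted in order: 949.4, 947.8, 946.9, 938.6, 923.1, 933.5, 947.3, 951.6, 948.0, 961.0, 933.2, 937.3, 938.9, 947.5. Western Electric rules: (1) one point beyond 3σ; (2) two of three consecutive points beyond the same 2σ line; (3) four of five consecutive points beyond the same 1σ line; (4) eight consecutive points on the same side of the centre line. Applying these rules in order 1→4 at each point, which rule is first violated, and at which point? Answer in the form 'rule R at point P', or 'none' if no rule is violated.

Zone of each point (C = within 1σ̂, B = 1σ̂–2σ̂, A = 2σ̂–3σ̂, * = beyond 3σ̂; sign = side of CL): 1:+C, 2:+C, 3:+C, 4:-C, 5:-B, 6:-C, 7:+C, 8:+C, 9:+C, 10:+B, 11:-C, 12:-C, 13:-C, 14:+C
No rule fires across all 14 points.

none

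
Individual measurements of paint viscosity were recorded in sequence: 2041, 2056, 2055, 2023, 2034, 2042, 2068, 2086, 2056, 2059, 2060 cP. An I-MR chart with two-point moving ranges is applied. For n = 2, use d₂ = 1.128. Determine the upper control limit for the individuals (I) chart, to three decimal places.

X̄ = (2041 + 2056 + 2055 + 2023 + 2034 + 2042 + 2068 + 2086 + 2056 + 2059 + 2060) / 11 = 2052.7273
Moving ranges: 15, 1, 32, 11, 8, 26, 18, 30, 3, 1; M̄R̄ = 145.0000 / 10 = 14.5000
UCL = X̄ + 3·M̄R̄/d₂ = 2052.7273 + 3 × 14.5000 / 1.128 = 2091.2911

2091.291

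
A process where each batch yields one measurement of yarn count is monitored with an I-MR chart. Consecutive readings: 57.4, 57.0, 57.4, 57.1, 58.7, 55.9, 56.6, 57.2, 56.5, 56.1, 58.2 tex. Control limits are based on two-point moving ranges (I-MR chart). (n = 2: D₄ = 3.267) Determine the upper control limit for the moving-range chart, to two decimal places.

3.27

Moving ranges: 0.4, 0.4, 0.3, 1.6, 2.8, 0.7, 0.6, 0.7, 0.4, 2.1; M̄R̄ = 10.0000 / 10 = 1.0000
UCL_MR = D₄·M̄R̄ = 3.267 × 1.0000 = 3.2670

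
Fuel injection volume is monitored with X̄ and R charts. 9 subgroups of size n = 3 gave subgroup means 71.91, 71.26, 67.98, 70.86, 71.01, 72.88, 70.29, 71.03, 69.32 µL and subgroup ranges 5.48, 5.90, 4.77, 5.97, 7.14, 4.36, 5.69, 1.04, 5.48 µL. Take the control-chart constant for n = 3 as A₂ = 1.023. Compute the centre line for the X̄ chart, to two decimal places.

X̄̄ = (71.91 + 71.26 + 67.98 + 70.86 + 71.01 + 72.88 + 70.29 + 71.03 + 69.32) / 9 = 636.5400 / 9 = 70.7267
CL = X̄̄ = 70.7267

70.73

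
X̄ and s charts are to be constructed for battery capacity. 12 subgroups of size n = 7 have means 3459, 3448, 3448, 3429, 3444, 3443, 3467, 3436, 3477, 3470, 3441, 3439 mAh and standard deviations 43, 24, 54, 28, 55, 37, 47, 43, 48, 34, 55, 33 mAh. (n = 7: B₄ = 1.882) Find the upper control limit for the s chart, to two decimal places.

78.57

s̄ = (43 + 24 + 54 + 28 + 55 + 37 + 47 + 43 + 48 + 34 + 55 + 33) / 12 = 41.7500
UCL_s = B₄·s̄ = 1.882 × 41.7500 = 78.5735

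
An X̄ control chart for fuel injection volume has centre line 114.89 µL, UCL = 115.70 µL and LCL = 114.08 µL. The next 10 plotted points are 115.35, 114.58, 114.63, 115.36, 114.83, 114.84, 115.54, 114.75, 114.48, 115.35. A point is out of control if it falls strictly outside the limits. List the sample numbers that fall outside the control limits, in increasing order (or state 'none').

All 10 points lie within [114.08, 115.70].

none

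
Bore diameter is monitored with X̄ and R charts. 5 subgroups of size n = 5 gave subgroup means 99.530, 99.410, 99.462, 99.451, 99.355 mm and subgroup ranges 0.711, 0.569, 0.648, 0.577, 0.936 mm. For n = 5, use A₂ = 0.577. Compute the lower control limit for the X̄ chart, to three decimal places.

99.045

X̄̄ = (99.530 + 99.410 + 99.462 + 99.451 + 99.355) / 5 = 497.2080 / 5 = 99.4416
R̄ = (0.711 + 0.569 + 0.648 + 0.577 + 0.936) / 5 = 3.4410 / 5 = 0.6882
LCL = X̄̄ − A₂·R̄ = 99.4416 − 0.577 × 0.6882 = 99.0445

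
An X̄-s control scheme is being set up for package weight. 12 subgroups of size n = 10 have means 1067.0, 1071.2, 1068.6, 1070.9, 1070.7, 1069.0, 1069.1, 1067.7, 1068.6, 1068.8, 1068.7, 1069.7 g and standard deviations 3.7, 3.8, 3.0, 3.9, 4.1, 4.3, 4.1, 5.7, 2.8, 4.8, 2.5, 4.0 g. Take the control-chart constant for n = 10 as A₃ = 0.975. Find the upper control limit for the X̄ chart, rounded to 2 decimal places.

X̄̄ = (1067.0 + 1071.2 + 1068.6 + 1070.9 + 1070.7 + 1069.0 + 1069.1 + 1067.7 + 1068.6 + 1068.8 + 1068.7 + 1069.7) / 12 = 1069.1667
s̄ = (3.7 + 3.8 + 3.0 + 3.9 + 4.1 + 4.3 + 4.1 + 5.7 + 2.8 + 4.8 + 2.5 + 4.0) / 12 = 3.8917
UCL = X̄̄ + A₃·s̄ = 1069.1667 + 0.975 × 3.8917 = 1072.9610

1072.96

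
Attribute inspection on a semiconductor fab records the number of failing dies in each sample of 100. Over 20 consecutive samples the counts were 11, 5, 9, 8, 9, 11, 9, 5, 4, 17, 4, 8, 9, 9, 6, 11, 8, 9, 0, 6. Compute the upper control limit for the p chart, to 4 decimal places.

p̄ = Σdᵢ / (k·n) = 158 / (20 × 100) = 0.07900
UCL = p̄ + 3·√(p̄(1−p̄)/n) = 0.07900 + 3 × √(0.07900×0.92100/100) = 0.07900 + 3 × 0.02697 = 0.15992

0.1599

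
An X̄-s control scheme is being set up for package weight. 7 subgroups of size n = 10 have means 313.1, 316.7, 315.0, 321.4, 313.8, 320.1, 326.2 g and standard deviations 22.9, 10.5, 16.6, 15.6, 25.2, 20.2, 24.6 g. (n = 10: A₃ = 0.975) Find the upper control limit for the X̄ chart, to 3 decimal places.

X̄̄ = (313.1 + 316.7 + 315.0 + 321.4 + 313.8 + 320.1 + 326.2) / 7 = 318.0429
s̄ = (22.9 + 10.5 + 16.6 + 15.6 + 25.2 + 20.2 + 24.6) / 7 = 19.3714
UCL = X̄̄ + A₃·s̄ = 318.0429 + 0.975 × 19.3714 = 336.9300

336.930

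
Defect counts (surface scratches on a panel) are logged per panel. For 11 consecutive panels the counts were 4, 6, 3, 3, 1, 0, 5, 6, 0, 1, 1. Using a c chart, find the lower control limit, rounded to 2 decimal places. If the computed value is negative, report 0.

0.00

c̄ = (4 + 6 + 3 + 3 + 1 + 0 + 5 + 6 + 0 + 1 + 1) / 11 = 30 / 11 = 2.7273
LCL = c̄ − 3√c̄ = 2.7273 − 3 × 1.6514 = -2.2271 → 0 (cannot be negative)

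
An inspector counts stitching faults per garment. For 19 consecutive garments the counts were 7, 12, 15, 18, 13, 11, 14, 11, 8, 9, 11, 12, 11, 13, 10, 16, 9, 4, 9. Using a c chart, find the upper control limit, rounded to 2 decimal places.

21.26

c̄ = (7 + 12 + 15 + 18 + 13 + 11 + 14 + 11 + 8 + 9 + 11 + 12 + 11 + 13 + 10 + 16 + 9 + 4 + 9) / 19 = 213 / 19 = 11.2105
UCL = c̄ + 3√c̄ = 11.2105 + 3 × √11.2105 = 11.2105 + 3 × 3.3482 = 21.2552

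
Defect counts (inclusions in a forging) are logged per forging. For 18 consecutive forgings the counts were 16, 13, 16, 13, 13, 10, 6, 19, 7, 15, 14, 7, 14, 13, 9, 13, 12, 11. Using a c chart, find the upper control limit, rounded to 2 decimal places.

22.79

c̄ = (16 + 13 + 16 + 13 + 13 + 10 + 6 + 19 + 7 + 15 + 14 + 7 + 14 + 13 + 9 + 13 + 12 + 11) / 18 = 221 / 18 = 12.2778
UCL = c̄ + 3√c̄ = 12.2778 + 3 × √12.2778 = 12.2778 + 3 × 3.5040 = 22.7897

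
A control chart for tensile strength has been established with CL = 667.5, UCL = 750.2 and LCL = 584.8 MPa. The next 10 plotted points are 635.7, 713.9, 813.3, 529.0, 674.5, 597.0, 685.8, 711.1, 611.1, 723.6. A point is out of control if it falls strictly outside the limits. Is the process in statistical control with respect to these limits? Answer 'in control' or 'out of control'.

Compare each point to [584.8, 750.2]: sample 3 = 813.3 > UCL; sample 4 = 529.0 < LCL.

out of control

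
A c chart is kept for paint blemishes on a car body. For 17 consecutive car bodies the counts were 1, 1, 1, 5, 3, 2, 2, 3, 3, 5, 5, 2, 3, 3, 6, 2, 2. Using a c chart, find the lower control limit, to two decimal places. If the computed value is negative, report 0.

0.00

c̄ = (1 + 1 + 1 + 5 + 3 + 2 + 2 + 3 + 3 + 5 + 5 + 2 + 3 + 3 + 6 + 2 + 2) / 17 = 49 / 17 = 2.8824
LCL = c̄ − 3√c̄ = 2.8824 − 3 × 1.6977 = -2.2109 → 0 (cannot be negative)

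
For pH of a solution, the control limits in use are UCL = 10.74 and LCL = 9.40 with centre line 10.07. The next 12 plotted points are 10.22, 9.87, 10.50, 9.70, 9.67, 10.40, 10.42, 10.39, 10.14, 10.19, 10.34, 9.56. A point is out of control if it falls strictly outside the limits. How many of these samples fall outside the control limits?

0

All 12 points lie within [9.40, 10.74].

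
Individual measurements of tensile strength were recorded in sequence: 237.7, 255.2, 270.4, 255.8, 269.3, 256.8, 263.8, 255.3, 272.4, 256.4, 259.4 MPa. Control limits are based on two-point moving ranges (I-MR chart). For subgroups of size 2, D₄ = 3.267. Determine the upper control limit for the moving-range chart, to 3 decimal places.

Moving ranges: 17.5, 15.2, 14.6, 13.5, 12.5, 7.0, 8.5, 17.1, 16.0, 3.0; M̄R̄ = 124.9000 / 10 = 12.4900
UCL_MR = D₄·M̄R̄ = 3.267 × 12.4900 = 40.8048

40.805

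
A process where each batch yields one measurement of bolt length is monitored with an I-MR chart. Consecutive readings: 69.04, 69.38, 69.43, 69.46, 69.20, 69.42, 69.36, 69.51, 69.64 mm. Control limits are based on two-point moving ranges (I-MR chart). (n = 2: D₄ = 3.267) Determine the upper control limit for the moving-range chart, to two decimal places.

Moving ranges: 0.34, 0.05, 0.03, 0.26, 0.22, 0.06, 0.15, 0.13; M̄R̄ = 1.2400 / 8 = 0.1550
UCL_MR = D₄·M̄R̄ = 3.267 × 0.1550 = 0.5064

0.51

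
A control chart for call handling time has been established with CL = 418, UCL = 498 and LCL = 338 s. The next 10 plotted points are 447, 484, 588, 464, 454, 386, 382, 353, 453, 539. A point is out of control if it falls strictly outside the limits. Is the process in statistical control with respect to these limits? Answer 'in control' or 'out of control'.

Compare each point to [338, 498]: sample 3 = 588 > UCL; sample 10 = 539 > UCL.

out of control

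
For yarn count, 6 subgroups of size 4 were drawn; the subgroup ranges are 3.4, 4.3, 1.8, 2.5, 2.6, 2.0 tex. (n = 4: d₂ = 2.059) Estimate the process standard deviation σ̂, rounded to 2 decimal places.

1.34

R̄ = (3.4 + 4.3 + 1.8 + 2.5 + 2.6 + 2.0) / 6 = 2.7667
σ̂ = R̄ / d₂ = 2.7667 / 2.059 = 1.3437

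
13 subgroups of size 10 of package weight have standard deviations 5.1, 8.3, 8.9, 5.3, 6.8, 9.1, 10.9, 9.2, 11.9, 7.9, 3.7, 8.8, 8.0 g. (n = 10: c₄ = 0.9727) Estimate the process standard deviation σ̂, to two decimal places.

s̄ = (5.1 + 8.3 + 8.9 + 5.3 + 6.8 + 9.1 + 10.9 + 9.2 + 11.9 + 7.9 + 3.7 + 8.8 + 8.0) / 13 = 7.9923
σ̂ = s̄ / c₄ = 7.9923 / 0.9727 = 8.2166

8.22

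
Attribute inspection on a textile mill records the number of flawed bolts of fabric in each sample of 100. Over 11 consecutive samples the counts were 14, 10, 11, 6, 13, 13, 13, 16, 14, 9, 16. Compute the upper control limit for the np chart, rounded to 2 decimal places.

22.12

p̄ = Σdᵢ / (k·n) = 135 / (11 × 100) = 0.12273
UCL = np̄ + 3·√(np̄(1−p̄)) = 12.2727 + 3 × √(12.2727×0.87727) = 12.2727 + 3 × 3.2812 = 22.1164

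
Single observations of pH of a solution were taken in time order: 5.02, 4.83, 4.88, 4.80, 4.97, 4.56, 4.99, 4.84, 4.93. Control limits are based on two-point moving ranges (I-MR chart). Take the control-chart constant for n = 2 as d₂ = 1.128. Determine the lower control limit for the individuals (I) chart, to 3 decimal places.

4.347

X̄ = (5.02 + 4.83 + 4.88 + 4.80 + 4.97 + 4.56 + 4.99 + 4.84 + 4.93) / 9 = 4.8689
Moving ranges: 0.19, 0.05, 0.08, 0.17, 0.41, 0.43, 0.15, 0.09; M̄R̄ = 1.5700 / 8 = 0.1963
LCL = X̄ − 3·M̄R̄/d₂ = 4.8689 − 3 × 0.1963 / 1.128 = 4.3469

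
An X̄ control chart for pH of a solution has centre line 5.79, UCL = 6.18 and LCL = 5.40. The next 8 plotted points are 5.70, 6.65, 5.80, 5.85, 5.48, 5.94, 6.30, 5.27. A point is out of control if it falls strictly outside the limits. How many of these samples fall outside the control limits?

Compare each point to [5.40, 6.18]: sample 2 = 6.65 > UCL; sample 7 = 6.30 > UCL; sample 8 = 5.27 < LCL.

3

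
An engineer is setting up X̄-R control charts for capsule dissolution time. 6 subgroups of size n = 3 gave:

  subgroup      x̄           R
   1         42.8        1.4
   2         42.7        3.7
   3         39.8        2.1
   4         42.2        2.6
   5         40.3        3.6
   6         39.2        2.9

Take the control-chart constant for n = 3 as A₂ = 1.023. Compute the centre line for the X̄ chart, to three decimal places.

X̄̄ = (42.8 + 42.7 + 39.8 + 42.2 + 40.3 + 39.2) / 6 = 247.0000 / 6 = 41.1667
CL = X̄̄ = 41.1667

41.167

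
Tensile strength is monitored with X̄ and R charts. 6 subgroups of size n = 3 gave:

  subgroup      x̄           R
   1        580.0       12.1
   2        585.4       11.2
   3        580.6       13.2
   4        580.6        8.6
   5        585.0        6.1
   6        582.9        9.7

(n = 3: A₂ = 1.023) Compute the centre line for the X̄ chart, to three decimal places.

582.417

X̄̄ = (580.0 + 585.4 + 580.6 + 580.6 + 585.0 + 582.9) / 6 = 3494.5000 / 6 = 582.4167
CL = X̄̄ = 582.4167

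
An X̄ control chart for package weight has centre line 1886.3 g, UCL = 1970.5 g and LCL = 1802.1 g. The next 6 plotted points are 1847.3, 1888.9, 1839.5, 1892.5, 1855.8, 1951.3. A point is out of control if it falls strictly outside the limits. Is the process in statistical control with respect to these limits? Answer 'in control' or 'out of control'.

in control

All 6 points lie within [1802.1, 1970.5].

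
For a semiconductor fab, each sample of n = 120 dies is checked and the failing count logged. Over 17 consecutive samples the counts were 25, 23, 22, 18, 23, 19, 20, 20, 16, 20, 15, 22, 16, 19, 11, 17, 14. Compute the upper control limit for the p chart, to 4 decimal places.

p̄ = Σdᵢ / (k·n) = 320 / (17 × 120) = 0.15686
UCL = p̄ + 3·√(p̄(1−p̄)/n) = 0.15686 + 3 × √(0.15686×0.84314/120) = 0.15686 + 3 × 0.03320 = 0.25646

0.2565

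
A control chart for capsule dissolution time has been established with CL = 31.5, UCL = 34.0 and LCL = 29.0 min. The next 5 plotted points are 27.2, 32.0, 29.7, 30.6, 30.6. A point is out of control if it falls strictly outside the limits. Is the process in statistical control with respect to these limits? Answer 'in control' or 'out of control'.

out of control

Compare each point to [29.0, 34.0]: sample 1 = 27.2 < LCL.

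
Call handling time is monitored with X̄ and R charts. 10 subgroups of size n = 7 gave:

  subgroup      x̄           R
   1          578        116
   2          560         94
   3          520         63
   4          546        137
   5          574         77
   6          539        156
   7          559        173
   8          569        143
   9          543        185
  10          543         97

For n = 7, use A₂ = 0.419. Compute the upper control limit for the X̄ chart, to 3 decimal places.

605.098

X̄̄ = (578 + 560 + 520 + 546 + 574 + 539 + 559 + 569 + 543 + 543) / 10 = 5531.0000 / 10 = 553.1000
R̄ = (116 + 94 + 63 + 137 + 77 + 156 + 173 + 143 + 185 + 97) / 10 = 1241.0000 / 10 = 124.1000
UCL = X̄̄ + A₂·R̄ = 553.1000 + 0.419 × 124.1000 = 605.0979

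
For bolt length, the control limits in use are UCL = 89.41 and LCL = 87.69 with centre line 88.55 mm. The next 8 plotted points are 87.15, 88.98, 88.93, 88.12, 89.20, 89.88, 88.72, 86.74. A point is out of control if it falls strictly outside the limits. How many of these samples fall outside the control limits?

Compare each point to [87.69, 89.41]: sample 1 = 87.15 < LCL; sample 6 = 89.88 > UCL; sample 8 = 86.74 < LCL.

3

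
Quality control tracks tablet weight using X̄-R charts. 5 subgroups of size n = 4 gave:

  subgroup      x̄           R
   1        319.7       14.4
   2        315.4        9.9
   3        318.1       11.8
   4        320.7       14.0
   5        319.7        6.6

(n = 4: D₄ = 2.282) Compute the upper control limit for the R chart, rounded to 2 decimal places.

R̄ = (14.4 + 9.9 + 11.8 + 14.0 + 6.6) / 5 = 56.7000 / 5 = 11.3400
UCL_R = D₄·R̄ = 2.282 × 11.3400 = 25.8779

25.88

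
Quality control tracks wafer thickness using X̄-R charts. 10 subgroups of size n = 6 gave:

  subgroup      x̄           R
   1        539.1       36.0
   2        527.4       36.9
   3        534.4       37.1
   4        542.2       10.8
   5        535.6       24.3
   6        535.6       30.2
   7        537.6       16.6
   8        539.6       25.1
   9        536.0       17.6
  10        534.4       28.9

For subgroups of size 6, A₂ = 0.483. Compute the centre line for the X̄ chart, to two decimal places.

X̄̄ = (539.1 + 527.4 + 534.4 + 542.2 + 535.6 + 535.6 + 537.6 + 539.6 + 536.0 + 534.4) / 10 = 5361.9000 / 10 = 536.1900
CL = X̄̄ = 536.1900

536.19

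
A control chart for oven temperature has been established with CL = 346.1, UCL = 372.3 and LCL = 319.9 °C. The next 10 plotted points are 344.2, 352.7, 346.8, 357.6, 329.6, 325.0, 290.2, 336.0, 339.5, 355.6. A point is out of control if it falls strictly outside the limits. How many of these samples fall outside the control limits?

1

Compare each point to [319.9, 372.3]: sample 7 = 290.2 < LCL.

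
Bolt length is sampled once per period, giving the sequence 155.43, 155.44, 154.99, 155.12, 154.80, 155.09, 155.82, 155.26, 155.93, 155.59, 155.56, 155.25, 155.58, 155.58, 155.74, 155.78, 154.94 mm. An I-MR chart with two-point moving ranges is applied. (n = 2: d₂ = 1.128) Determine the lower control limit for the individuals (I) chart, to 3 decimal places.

154.540

X̄ = (155.43 + 155.44 + 154.99 + 155.12 + 154.80 + 155.09 + 155.82 + 155.26 + 155.93 + 155.59 + 155.56 + 155.25 + 155.58 + 155.58 + 155.74 + 155.78 + 154.94) / 17 = 155.4059
Moving ranges: 0.01, 0.45, 0.13, 0.32, 0.29, 0.73, 0.56, 0.67, 0.34, 0.03, 0.31, 0.33, 0.00, 0.16, 0.04, 0.84; M̄R̄ = 5.2100 / 16 = 0.3256
LCL = X̄ − 3·M̄R̄/d₂ = 155.4059 − 3 × 0.3256 / 1.128 = 154.5399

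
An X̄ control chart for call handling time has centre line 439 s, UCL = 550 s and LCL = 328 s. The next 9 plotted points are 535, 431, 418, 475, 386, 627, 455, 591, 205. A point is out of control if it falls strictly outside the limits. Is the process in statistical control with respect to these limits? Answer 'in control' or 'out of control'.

out of control

Compare each point to [328, 550]: sample 6 = 627 > UCL; sample 8 = 591 > UCL; sample 9 = 205 < LCL.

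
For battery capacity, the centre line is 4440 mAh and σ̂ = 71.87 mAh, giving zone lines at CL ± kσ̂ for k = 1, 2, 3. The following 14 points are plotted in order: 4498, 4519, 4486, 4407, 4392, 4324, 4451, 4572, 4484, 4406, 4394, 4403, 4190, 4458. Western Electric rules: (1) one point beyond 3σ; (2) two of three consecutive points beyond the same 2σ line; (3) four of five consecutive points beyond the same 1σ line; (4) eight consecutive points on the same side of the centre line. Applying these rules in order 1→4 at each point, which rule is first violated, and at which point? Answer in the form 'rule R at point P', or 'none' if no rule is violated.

rule 1 at point 13

Zone of each point (C = within 1σ̂, B = 1σ̂–2σ̂, A = 2σ̂–3σ̂, * = beyond 3σ̂; sign = side of CL): 1:+C, 2:+B, 3:+C, 4:-C, 5:-C, 6:-B, 7:+C, 8:+B, 9:+C, 10:-C, 11:-C, 12:-C, 13:-*, 14:+C
Rule 1 (one point beyond the 3σ limits) is satisfied at point 13.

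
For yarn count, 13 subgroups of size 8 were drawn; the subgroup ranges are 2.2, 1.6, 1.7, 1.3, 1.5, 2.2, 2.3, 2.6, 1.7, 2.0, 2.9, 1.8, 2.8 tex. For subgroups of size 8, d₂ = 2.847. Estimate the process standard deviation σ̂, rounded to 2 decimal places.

0.72

R̄ = (2.2 + 1.6 + 1.7 + 1.3 + 1.5 + 2.2 + 2.3 + 2.6 + 1.7 + 2.0 + 2.9 + 1.8 + 2.8) / 13 = 2.0462
σ̂ = R̄ / d₂ = 2.0462 / 2.847 = 0.7187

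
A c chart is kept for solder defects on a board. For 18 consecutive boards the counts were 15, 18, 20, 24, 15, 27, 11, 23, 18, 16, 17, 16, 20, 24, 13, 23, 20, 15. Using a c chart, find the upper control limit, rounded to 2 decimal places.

c̄ = (15 + 18 + 20 + 24 + 15 + 27 + 11 + 23 + 18 + 16 + 17 + 16 + 20 + 24 + 13 + 23 + 20 + 15) / 18 = 335 / 18 = 18.6111
UCL = c̄ + 3√c̄ = 18.6111 + 3 × √18.6111 = 18.6111 + 3 × 4.3141 = 31.5533

31.55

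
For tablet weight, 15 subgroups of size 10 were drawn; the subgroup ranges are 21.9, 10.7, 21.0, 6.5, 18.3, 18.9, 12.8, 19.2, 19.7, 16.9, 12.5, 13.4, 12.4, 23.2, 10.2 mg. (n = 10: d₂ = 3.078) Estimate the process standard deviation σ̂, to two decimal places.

5.15

R̄ = (21.9 + 10.7 + 21.0 + 6.5 + 18.3 + 18.9 + 12.8 + 19.2 + 19.7 + 16.9 + 12.5 + 13.4 + 12.4 + 23.2 + 10.2) / 15 = 15.8400
σ̂ = R̄ / d₂ = 15.8400 / 3.078 = 5.1462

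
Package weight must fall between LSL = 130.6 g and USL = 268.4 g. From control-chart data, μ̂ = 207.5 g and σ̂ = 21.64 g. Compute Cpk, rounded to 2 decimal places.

0.94

Cpu = (USL − μ̂) / (3σ̂) = (268.4 − 207.5) / (3 × 21.64) = 0.9381; Cpl = (μ̂ − LSL) / (3σ̂) = (207.5 − 130.6) / (3 × 21.64) = 1.1845; Cpk = min(Cpu, Cpl) = 0.9381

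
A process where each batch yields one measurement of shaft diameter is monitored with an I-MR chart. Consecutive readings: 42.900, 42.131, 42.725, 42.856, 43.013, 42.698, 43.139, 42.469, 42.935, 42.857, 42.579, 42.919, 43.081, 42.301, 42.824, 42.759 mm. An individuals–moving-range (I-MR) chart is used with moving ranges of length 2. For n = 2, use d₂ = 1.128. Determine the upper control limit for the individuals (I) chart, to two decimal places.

X̄ = (42.900 + 42.131 + 42.725 + 42.856 + 43.013 + 42.698 + 43.139 + 42.469 + 42.935 + 42.857 + 42.579 + 42.919 + 43.081 + 42.301 + 42.824 + 42.759) / 16 = 42.7616
Moving ranges: 0.769, 0.594, 0.131, 0.157, 0.315, 0.441, 0.670, 0.466, 0.078, 0.278, 0.340, 0.162, 0.780, 0.523, 0.065; M̄R̄ = 5.7690 / 15 = 0.3846
UCL = X̄ + 3·M̄R̄/d₂ = 42.7616 + 3 × 0.3846 / 1.128 = 43.7845

43.78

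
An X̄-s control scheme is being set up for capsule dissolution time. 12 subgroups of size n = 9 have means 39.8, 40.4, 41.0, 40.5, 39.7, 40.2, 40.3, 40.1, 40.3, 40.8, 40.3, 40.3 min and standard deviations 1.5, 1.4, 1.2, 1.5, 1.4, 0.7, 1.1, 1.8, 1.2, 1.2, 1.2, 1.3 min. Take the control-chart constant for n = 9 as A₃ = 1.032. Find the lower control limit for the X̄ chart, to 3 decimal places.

X̄̄ = (39.8 + 40.4 + 41.0 + 40.5 + 39.7 + 40.2 + 40.3 + 40.1 + 40.3 + 40.8 + 40.3 + 40.3) / 12 = 40.3083
s̄ = (1.5 + 1.4 + 1.2 + 1.5 + 1.4 + 0.7 + 1.1 + 1.8 + 1.2 + 1.2 + 1.2 + 1.3) / 12 = 1.2917
LCL = X̄̄ − A₃·s̄ = 40.3083 − 1.032 × 1.2917 = 38.9753

38.975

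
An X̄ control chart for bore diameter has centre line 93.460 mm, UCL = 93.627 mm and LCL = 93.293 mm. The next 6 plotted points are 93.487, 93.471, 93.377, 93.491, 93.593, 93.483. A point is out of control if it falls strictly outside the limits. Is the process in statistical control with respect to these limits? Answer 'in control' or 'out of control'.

in control

All 6 points lie within [93.293, 93.627].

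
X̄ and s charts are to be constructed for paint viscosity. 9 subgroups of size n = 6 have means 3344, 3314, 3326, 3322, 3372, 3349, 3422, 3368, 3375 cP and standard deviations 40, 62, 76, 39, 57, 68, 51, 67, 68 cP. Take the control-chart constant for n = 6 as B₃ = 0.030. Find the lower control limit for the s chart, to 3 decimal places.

1.760

s̄ = (40 + 62 + 76 + 39 + 57 + 68 + 51 + 67 + 68) / 9 = 58.6667
LCL_s = B₃·s̄ = 0.030 × 58.6667 = 1.7600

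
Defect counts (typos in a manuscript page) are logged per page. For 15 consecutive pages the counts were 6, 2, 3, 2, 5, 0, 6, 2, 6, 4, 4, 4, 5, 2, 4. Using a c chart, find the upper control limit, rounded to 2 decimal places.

c̄ = (6 + 2 + 3 + 2 + 5 + 0 + 6 + 2 + 6 + 4 + 4 + 4 + 5 + 2 + 4) / 15 = 55 / 15 = 3.6667
UCL = c̄ + 3√c̄ = 3.6667 + 3 × √3.6667 = 3.6667 + 3 × 1.9149 = 9.4112

9.41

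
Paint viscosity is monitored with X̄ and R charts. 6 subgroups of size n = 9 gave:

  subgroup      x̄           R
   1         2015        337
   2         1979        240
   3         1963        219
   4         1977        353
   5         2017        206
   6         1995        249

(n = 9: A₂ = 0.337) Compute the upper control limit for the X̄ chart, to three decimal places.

2081.091

X̄̄ = (2015 + 1979 + 1963 + 1977 + 2017 + 1995) / 6 = 11946.0000 / 6 = 1991.0000
R̄ = (337 + 240 + 219 + 353 + 206 + 249) / 6 = 1604.0000 / 6 = 267.3333
UCL = X̄̄ + A₂·R̄ = 1991.0000 + 0.337 × 267.3333 = 2081.0913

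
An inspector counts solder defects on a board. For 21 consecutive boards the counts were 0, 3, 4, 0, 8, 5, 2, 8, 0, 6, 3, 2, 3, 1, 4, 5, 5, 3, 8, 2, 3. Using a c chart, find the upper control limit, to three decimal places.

9.241

c̄ = (0 + 3 + 4 + 0 + 8 + 5 + 2 + 8 + 0 + 6 + 3 + 2 + 3 + 1 + 4 + 5 + 5 + 3 + 8 + 2 + 3) / 21 = 75 / 21 = 3.5714
UCL = c̄ + 3√c̄ = 3.5714 + 3 × √3.5714 = 3.5714 + 3 × 1.8898 = 9.2409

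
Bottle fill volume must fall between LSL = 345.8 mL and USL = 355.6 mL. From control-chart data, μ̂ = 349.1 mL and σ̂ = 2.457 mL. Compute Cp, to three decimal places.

0.665

Cp = (USL − LSL) / (6σ̂) = (355.6 − 345.8) / (6 × 2.457) = 9.8000 / 14.7420 = 0.6648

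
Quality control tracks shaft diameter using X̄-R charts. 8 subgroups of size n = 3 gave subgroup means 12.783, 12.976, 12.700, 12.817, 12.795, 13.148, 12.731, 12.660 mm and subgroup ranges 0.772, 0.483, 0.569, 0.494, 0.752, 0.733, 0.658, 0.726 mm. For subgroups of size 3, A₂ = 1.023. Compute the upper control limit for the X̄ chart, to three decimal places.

X̄̄ = (12.783 + 12.976 + 12.700 + 12.817 + 12.795 + 13.148 + 12.731 + 12.660) / 8 = 102.6100 / 8 = 12.8262
R̄ = (0.772 + 0.483 + 0.569 + 0.494 + 0.752 + 0.733 + 0.658 + 0.726) / 8 = 5.1870 / 8 = 0.6484
UCL = X̄̄ + A₂·R̄ = 12.8262 + 1.023 × 0.6484 = 13.4895

13.490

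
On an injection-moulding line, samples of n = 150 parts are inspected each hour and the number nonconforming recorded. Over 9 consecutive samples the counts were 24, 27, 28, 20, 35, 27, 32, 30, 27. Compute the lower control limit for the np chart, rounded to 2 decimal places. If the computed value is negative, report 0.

p̄ = Σdᵢ / (k·n) = 250 / (9 × 150) = 0.18519
LCL = np̄ − 3·√(np̄(1−p̄)) = 27.7778 − 3 × 4.7575 = 13.5053

13.51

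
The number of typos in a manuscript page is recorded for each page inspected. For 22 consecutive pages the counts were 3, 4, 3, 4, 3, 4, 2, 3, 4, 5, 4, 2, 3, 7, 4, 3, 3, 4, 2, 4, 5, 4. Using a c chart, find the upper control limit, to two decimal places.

c̄ = (3 + 4 + 3 + 4 + 3 + 4 + 2 + 3 + 4 + 5 + 4 + 2 + 3 + 7 + 4 + 3 + 3 + 4 + 2 + 4 + 5 + 4) / 22 = 80 / 22 = 3.6364
UCL = c̄ + 3√c̄ = 3.6364 + 3 × √3.6364 = 3.6364 + 3 × 1.9069 = 9.3571

9.36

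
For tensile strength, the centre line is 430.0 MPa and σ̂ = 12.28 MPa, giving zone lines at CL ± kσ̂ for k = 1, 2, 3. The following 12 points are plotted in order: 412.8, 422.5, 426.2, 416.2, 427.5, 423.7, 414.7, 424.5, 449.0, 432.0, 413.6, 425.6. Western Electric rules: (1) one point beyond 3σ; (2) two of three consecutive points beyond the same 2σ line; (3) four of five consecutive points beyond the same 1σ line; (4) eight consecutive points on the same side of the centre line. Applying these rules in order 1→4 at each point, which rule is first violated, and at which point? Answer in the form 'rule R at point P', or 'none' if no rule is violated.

rule 4 at point 8

Zone of each point (C = within 1σ̂, B = 1σ̂–2σ̂, A = 2σ̂–3σ̂, * = beyond 3σ̂; sign = side of CL): 1:-B, 2:-C, 3:-C, 4:-B, 5:-C, 6:-C, 7:-B, 8:-C, 9:+B, 10:+C, 11:-B, 12:-C
Rule 4 (eight consecutive points on the same side of the centre line) is satisfied at point 8.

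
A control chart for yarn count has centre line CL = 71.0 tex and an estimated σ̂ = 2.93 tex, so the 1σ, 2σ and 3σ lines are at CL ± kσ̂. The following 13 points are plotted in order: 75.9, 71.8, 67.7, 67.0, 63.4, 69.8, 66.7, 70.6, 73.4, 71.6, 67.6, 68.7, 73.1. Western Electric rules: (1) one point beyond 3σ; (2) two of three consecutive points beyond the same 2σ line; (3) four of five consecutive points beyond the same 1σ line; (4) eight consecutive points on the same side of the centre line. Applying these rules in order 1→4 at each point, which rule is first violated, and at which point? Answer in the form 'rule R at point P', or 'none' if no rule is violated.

Zone of each point (C = within 1σ̂, B = 1σ̂–2σ̂, A = 2σ̂–3σ̂, * = beyond 3σ̂; sign = side of CL): 1:+B, 2:+C, 3:-B, 4:-B, 5:-A, 6:-C, 7:-B, 8:-C, 9:+C, 10:+C, 11:-B, 12:-C, 13:+C
Rule 3 (four of five consecutive points beyond the same 1σ limit) is satisfied at point 7.

rule 3 at point 7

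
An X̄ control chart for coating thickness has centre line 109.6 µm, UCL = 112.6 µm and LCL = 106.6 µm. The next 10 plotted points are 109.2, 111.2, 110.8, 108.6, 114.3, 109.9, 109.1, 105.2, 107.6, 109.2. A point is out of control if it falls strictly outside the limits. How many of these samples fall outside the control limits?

Compare each point to [106.6, 112.6]: sample 5 = 114.3 > UCL; sample 8 = 105.2 < LCL.

2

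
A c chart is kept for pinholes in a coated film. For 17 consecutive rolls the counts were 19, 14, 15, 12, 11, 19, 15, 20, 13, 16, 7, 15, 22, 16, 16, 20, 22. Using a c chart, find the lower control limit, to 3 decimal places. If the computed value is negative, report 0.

4.000

c̄ = (19 + 14 + 15 + 12 + 11 + 19 + 15 + 20 + 13 + 16 + 7 + 15 + 22 + 16 + 16 + 20 + 22) / 17 = 272 / 17 = 16.0000
LCL = c̄ − 3√c̄ = 16.0000 − 3 × 4.0000 = 4.0000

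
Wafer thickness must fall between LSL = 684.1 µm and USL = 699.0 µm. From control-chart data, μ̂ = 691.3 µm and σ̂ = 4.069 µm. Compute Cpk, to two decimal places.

Cpu = (USL − μ̂) / (3σ̂) = (699.0 − 691.3) / (3 × 4.069) = 0.6308; Cpl = (μ̂ − LSL) / (3σ̂) = (691.3 − 684.1) / (3 × 4.069) = 0.5898; Cpk = min(Cpu, Cpl) = 0.5898

0.59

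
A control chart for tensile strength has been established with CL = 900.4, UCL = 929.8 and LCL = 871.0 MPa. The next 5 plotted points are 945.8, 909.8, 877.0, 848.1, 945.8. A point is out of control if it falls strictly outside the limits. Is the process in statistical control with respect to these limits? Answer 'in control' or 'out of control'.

out of control

Compare each point to [871.0, 929.8]: sample 1 = 945.8 > UCL; sample 4 = 848.1 < LCL; sample 5 = 945.8 > UCL.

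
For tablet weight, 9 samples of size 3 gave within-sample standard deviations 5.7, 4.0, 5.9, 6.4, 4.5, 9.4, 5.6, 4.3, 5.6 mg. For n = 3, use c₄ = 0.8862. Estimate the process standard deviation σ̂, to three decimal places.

s̄ = (5.7 + 4.0 + 5.9 + 6.4 + 4.5 + 9.4 + 5.6 + 4.3 + 5.6) / 9 = 5.7111
σ̂ = s̄ / c₄ = 5.7111 / 0.8862 = 6.4445

6.444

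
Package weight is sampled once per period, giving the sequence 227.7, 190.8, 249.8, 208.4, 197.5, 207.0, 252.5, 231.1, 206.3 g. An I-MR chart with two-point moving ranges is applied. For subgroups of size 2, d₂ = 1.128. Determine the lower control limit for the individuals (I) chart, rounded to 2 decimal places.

X̄ = (227.7 + 190.8 + 249.8 + 208.4 + 197.5 + 207.0 + 252.5 + 231.1 + 206.3) / 9 = 219.0111
Moving ranges: 36.9, 59.0, 41.4, 10.9, 9.5, 45.5, 21.4, 24.8; M̄R̄ = 249.4000 / 8 = 31.1750
LCL = X̄ − 3·M̄R̄/d₂ = 219.0111 − 3 × 31.1750 / 1.128 = 136.0989

136.10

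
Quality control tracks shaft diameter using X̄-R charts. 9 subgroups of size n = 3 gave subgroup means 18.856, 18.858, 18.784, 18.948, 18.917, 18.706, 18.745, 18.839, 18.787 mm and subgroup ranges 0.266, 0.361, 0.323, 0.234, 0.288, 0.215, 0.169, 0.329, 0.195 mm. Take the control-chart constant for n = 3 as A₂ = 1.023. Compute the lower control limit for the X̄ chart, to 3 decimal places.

X̄̄ = (18.856 + 18.858 + 18.784 + 18.948 + 18.917 + 18.706 + 18.745 + 18.839 + 18.787) / 9 = 169.4400 / 9 = 18.8267
R̄ = (0.266 + 0.361 + 0.323 + 0.234 + 0.288 + 0.215 + 0.169 + 0.329 + 0.195) / 9 = 2.3800 / 9 = 0.2644
LCL = X̄̄ − A₂·R̄ = 18.8267 − 1.023 × 0.2644 = 18.5561

18.556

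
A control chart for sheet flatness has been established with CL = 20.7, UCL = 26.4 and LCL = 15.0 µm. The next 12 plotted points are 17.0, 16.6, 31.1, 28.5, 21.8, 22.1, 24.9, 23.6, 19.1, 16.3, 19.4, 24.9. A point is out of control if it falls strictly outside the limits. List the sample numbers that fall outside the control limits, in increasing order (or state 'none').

3, 4

Compare each point to [15.0, 26.4]: sample 3 = 31.1 > UCL; sample 4 = 28.5 > UCL.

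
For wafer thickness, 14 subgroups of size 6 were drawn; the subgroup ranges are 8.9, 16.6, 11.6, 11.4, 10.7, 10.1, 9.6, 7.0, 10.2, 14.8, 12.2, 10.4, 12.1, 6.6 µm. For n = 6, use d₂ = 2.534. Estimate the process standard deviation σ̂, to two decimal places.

4.29

R̄ = (8.9 + 16.6 + 11.6 + 11.4 + 10.7 + 10.1 + 9.6 + 7.0 + 10.2 + 14.8 + 12.2 + 10.4 + 12.1 + 6.6) / 14 = 10.8714
σ̂ = R̄ / d₂ = 10.8714 / 2.534 = 4.2902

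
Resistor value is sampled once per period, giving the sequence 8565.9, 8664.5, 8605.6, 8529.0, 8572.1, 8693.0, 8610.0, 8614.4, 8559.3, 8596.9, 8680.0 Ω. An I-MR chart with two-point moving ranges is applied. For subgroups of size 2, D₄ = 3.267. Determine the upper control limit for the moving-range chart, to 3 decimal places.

216.047

Moving ranges: 98.6, 58.9, 76.6, 43.1, 120.9, 83.0, 4.4, 55.1, 37.6, 83.1; M̄R̄ = 661.3000 / 10 = 66.1300
UCL_MR = D₄·M̄R̄ = 3.267 × 66.1300 = 216.0467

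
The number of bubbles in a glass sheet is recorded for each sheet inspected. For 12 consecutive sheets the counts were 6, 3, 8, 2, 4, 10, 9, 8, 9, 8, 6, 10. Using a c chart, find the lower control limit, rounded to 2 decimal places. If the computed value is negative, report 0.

c̄ = (6 + 3 + 8 + 2 + 4 + 10 + 9 + 8 + 9 + 8 + 6 + 10) / 12 = 83 / 12 = 6.9167
LCL = c̄ − 3√c̄ = 6.9167 − 3 × 2.6300 = -0.9732 → 0 (cannot be negative)

0.00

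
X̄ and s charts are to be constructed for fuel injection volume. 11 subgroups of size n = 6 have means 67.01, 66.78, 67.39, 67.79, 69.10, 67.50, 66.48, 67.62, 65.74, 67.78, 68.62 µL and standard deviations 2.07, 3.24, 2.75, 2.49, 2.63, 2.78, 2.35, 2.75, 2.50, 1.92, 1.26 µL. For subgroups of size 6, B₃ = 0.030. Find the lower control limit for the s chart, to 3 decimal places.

0.073

s̄ = (2.07 + 3.24 + 2.75 + 2.49 + 2.63 + 2.78 + 2.35 + 2.75 + 2.50 + 1.92 + 1.26) / 11 = 2.4309
LCL_s = B₃·s̄ = 0.030 × 2.4309 = 0.0729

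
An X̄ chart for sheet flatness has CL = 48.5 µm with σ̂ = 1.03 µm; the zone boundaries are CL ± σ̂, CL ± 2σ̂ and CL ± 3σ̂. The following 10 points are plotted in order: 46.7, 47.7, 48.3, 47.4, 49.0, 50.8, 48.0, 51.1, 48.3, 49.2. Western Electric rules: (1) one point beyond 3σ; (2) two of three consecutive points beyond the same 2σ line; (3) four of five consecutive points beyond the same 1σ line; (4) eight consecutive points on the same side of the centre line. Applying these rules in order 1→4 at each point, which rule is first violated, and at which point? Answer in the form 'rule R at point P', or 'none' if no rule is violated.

Zone of each point (C = within 1σ̂, B = 1σ̂–2σ̂, A = 2σ̂–3σ̂, * = beyond 3σ̂; sign = side of CL): 1:-B, 2:-C, 3:-C, 4:-B, 5:+C, 6:+A, 7:-C, 8:+A, 9:-C, 10:+C
Rule 2 (two of three consecutive points beyond the same 2σ limit) is satisfied at point 8.

rule 2 at point 8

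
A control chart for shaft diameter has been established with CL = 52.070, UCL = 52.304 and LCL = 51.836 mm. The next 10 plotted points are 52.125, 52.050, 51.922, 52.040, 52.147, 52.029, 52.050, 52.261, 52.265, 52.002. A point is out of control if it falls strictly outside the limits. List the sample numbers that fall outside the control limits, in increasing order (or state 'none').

All 10 points lie within [51.836, 52.304].

none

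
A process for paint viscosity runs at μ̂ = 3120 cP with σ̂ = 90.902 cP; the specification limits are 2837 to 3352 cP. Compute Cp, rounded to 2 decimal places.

Cp = (USL − LSL) / (6σ̂) = (3352 − 2837) / (6 × 90.902) = 515.0000 / 545.4120 = 0.9442

0.94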